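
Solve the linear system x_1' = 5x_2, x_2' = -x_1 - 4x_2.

x_1(t) = 2c_1e^(-2t)sin(t) + c_1e^(-2t)cos(t) + c_2e^(-2t)sin(t) - 2c_2e^(-2t)cos(t), x_2(t) = -c_1e^(-2t)sin(t) + c_2e^(-2t)cos(t)

Coefficient matrix A = [[0, 5], [-1, -4]].
Characteristic polynomial det(A - λI) = λ^2 + 4λ + 5 = 0.
Eigenvalues λ = -2 ± i (complex conjugate pair).
For λ=-2+i: an eigenvector is (1,0) - i(2,-1) = (1 - 2i, 0 + i).
A real fundamental pair from Re and Im of e^((-2+i)t)v: X_1 = e^(-2t)(cos(t)·(1,0) + sin(t)·(2,-1)), X_2 = e^(-2t)(sin(t)·(1,0) - cos(t)·(2,-1)).
General solution: c_1X_1 + c_2X_2.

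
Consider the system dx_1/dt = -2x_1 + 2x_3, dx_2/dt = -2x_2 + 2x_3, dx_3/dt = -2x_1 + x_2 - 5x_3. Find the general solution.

x_1(t) = -K_1e^(-2t) - K_2e^(-4t) - 2K_3e^(-3t), x_2(t) = -2K_1e^(-2t) - K_2e^(-4t) - 2K_3e^(-3t), x_3(t) = K_2e^(-4t) + K_3e^(-3t)

Coefficient matrix A = [[-2, 0, 2], [0, -2, 2], [-2, 1, -5]].
det(A - λI) = 0 gives eigenvalues λ = -2, -4, -3.
For λ=-2: eigenvector (-1,-2,0).
For λ=-4: eigenvector (-1,-1,1).
For λ=-3: eigenvector (-2,-2,1).
General solution: K_1e^(-2t)(-1,-2,0) + K_2e^(-4t)(-1,-1,1) + K_3e^(-3t)(-2,-2,1).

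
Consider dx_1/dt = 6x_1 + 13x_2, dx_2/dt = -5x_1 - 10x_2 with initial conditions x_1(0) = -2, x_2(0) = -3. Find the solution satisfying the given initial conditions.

x_1(t) = -55e^(-2t)sin(t) - 2e^(-2t)cos(t), x_2(t) = 34e^(-2t)sin(t) - 3e^(-2t)cos(t)

Coefficient matrix A = [[6, 13], [-5, -10]].
Characteristic polynomial det(A - λI) = λ^2 + 4λ + 5 = 0.
Eigenvalues λ = -2 ± i (complex conjugate pair).
For λ=-2+i: an eigenvector is (2,-1) - i(3,-2) = (2 - 3i, -1 + 2i).
A real fundamental pair from Re and Im of e^((-2+i)t)v: X_1 = e^(-2t)(cos(t)·(2,-1) + sin(t)·(3,-2)), X_2 = e^(-2t)(sin(t)·(2,-1) - cos(t)·(3,-2)).
General solution: K_1X_1 + K_2X_2.
Applying x_1(0)=-2, x_2(0)=-3 gives K_1=-13, K_2=-8.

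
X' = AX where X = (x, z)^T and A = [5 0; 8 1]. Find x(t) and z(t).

Coefficient matrix A = [[5, 0], [8, 1]].
Characteristic polynomial det(A - λI) = λ^2 - 6λ + 5 = 0.
Eigenvalues λ = 1, 5.
For λ=1: (A-λI) row 1 is [4, 0], so an eigenvector is (0, -1).
For λ=5: (A-λI) row 2 is [8, -4], so an eigenvector is (-1, -2).
General solution: K_1e^(t)(0,-1) + K_2e^(5t)(-1,-2).

x(t) = -K_2e^(5t), z(t) = -K_1e^(t) - 2K_2e^(5t)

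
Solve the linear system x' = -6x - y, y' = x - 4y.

Coefficient matrix A = [[-6, -1], [1, -4]].
Characteristic polynomial det(A - λI) = λ^2 + 10λ + 25 = 0.
Single eigenvalue λ = -5 with algebraic multiplicity 2.
Eigenvector v = (1,-1); generalized eigenvector w with (A-λI)w=v is (-1,0).
General solution: e^(-5t)[c_1·v + c_2·(t·v + w)].

x(t) = c_1e^(-5t) + c_2te^(-5t) - c_2e^(-5t), y(t) = -c_1e^(-5t) - c_2te^(-5t)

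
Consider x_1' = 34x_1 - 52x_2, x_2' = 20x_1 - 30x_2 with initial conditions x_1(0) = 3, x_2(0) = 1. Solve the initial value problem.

x_1(t) = 11e^(2t)sin(4t) + 3e^(2t)cos(4t), x_2(t) = 7e^(2t)sin(4t) + e^(2t)cos(4t)

Coefficient matrix A = [[34, -52], [20, -30]].
Characteristic polynomial det(A - λI) = λ^2 - 4λ + 20 = 0.
Eigenvalues λ = 2 ± 4i (complex conjugate pair).
For λ=2+4i: an eigenvector is (-2,-1) - i(-3,-2) = (-2 + 3i, -1 + 2i).
A real fundamental pair from Re and Im of e^((2+4i)t)v: X_1 = e^(2t)(cos(4t)·(-2,-1) + sin(4t)·(-3,-2)), X_2 = e^(2t)(sin(4t)·(-2,-1) - cos(4t)·(-3,-2)).
General solution: C_1X_1 + C_2X_2.
Applying x_1(0)=3, x_2(0)=1 gives C_1=-3, C_2=-1.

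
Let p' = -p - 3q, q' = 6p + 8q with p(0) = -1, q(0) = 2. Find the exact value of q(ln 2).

A = [[-1,-3],[6,8]]; eigenvalues λ = 2, 5.
Eigenvectors: (1,-1) for λ=2, (1,-2) for λ=5.
From the initial condition, c_1 = 0, c_2 = -1.
q(ln 2) = (0)(2^2)(-1) + (-1)(2^5)(-2) = 64.

64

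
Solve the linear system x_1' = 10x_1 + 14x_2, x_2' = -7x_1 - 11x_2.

x_1(t) = C_1e^(-4t) + 2C_2e^(3t), x_2(t) = -C_1e^(-4t) - C_2e^(3t)

Coefficient matrix A = [[10, 14], [-7, -11]].
Characteristic polynomial det(A - λI) = λ^2 + λ - 12 = 0.
Eigenvalues λ = -4, 3.
For λ=-4: (A-λI) row 1 is [14, 14], so an eigenvector is (1, -1).
For λ=3: (A-λI) row 1 is [7, 14], so an eigenvector is (2, -1).
General solution: C_1e^(-4t)(1,-1) + C_2e^(3t)(2,-1).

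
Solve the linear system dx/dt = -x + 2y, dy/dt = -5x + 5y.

x(t) = c_1e^(2t)sin(t) - c_1e^(2t)cos(t) - c_2e^(2t)sin(t) - c_2e^(2t)cos(t), y(t) = 2c_1e^(2t)sin(t) - c_1e^(2t)cos(t) - c_2e^(2t)sin(t) - 2c_2e^(2t)cos(t)

Coefficient matrix A = [[-1, 2], [-5, 5]].
Characteristic polynomial det(A - λI) = λ^2 - 4λ + 5 = 0.
Eigenvalues λ = 2 ± i (complex conjugate pair).
For λ=2+i: an eigenvector is (-1,-1) - i(1,2) = (-1 - i, -1 - 2i).
A real fundamental pair from Re and Im of e^((2+i)t)v: X_1 = e^(2t)(cos(t)·(-1,-1) + sin(t)·(1,2)), X_2 = e^(2t)(sin(t)·(-1,-1) - cos(t)·(1,2)).
General solution: c_1X_1 + c_2X_2.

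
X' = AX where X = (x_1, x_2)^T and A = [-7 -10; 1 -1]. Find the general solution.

x_1(t) = 3K_1e^(-4t)sin(t) - K_1e^(-4t)cos(t) - K_2e^(-4t)sin(t) - 3K_2e^(-4t)cos(t), x_2(t) = -K_1e^(-4t)sin(t) + K_2e^(-4t)cos(t)

Coefficient matrix A = [[-7, -10], [1, -1]].
Characteristic polynomial det(A - λI) = λ^2 + 8λ + 17 = 0.
Eigenvalues λ = -4 ± i (complex conjugate pair).
For λ=-4+i: an eigenvector is (-1,0) - i(3,-1) = (-1 - 3i, 0 + i).
A real fundamental pair from Re and Im of e^((-4+i)t)v: X_1 = e^(-4t)(cos(t)·(-1,0) + sin(t)·(3,-1)), X_2 = e^(-4t)(sin(t)·(-1,0) - cos(t)·(3,-1)).
General solution: K_1X_1 + K_2X_2.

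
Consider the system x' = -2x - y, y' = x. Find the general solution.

Coefficient matrix A = [[-2, -1], [1, 0]].
Characteristic polynomial det(A - λI) = λ^2 + 2λ + 1 = 0.
Single eigenvalue λ = -1 with algebraic multiplicity 2.
Eigenvector v = (-1,1); generalized eigenvector w with (A-λI)w=v is (1,0).
General solution: e^(-t)[K_1·v + K_2·(t·v + w)].

x(t) = -K_1e^(-t) - K_2te^(-t) + K_2e^(-t), y(t) = K_1e^(-t) + K_2te^(-t)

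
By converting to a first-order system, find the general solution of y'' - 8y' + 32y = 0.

y(t) = K_1e^(4t)cos(4t) + K_2e^(4t)sin(4t)

Let x_1 = y, x_2 = y'. Then x_1' = x_2 and x_2' = -32x_1 + 8x_2.
A = [[0,1],[-32,8]]; det(A-λI) = λ^2 - 8λ + 32.
Eigenvalues λ = 4 ± 4i.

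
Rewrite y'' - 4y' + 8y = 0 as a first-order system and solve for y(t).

y(t) = K_1e^(2t)cos(2t) + K_2e^(2t)sin(2t)

Let x_1 = y, x_2 = y'. Then x_1' = x_2 and x_2' = -8x_1 + 4x_2.
A = [[0,1],[-8,4]]; det(A-λI) = λ^2 - 4λ + 8.
Eigenvalues λ = 2 ± 2i.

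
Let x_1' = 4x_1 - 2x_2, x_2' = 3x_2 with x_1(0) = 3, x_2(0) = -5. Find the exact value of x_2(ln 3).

A = [[4,-2],[0,3]]; eigenvalues λ = 4, 3.
Eigenvectors: (-1,0) for λ=4, (2,1) for λ=3.
From the initial condition, c_1 = -13, c_2 = -5.
x_2(ln 3) = (-13)(3^4)(0) + (-5)(3^3)(1) = -135.

-135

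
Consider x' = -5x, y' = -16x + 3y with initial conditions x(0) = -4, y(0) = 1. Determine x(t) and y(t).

Coefficient matrix A = [[-5, 0], [-16, 3]].
Characteristic polynomial det(A - λI) = λ^2 + 2λ - 15 = 0.
Eigenvalues λ = -5, 3.
For λ=-5: (A-λI) row 2 is [-16, 8], so an eigenvector is (-1, -2).
For λ=3: (A-λI) row 1 is [-8, 0], so an eigenvector is (0, 1).
General solution: c_1e^(-5t)(-1,-2) + c_2e^(3t)(0,1).
Applying x(0)=-4, y(0)=1 gives c_1=4, c_2=9.

x(t) = -4e^(-5t), y(t) = 9e^(3t) - 8e^(-5t)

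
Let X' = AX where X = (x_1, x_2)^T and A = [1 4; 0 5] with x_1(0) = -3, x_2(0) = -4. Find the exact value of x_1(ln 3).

A = [[1,4],[0,5]]; eigenvalues λ = 1, 5.
Eigenvectors: (-1,0) for λ=1, (1,1) for λ=5.
From the initial condition, c_1 = -1, c_2 = -4.
x_1(ln 3) = (-1)(3^1)(-1) + (-4)(3^5)(1) = -969.

-969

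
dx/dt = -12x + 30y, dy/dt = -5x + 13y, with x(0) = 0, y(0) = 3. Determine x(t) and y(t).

Coefficient matrix A = [[-12, 30], [-5, 13]].
Characteristic polynomial det(A - λI) = λ^2 - λ - 6 = 0.
Eigenvalues λ = -2, 3.
For λ=-2: (A-λI) row 1 is [-10, 30], so an eigenvector is (3, 1).
For λ=3: (A-λI) row 1 is [-15, 30], so an eigenvector is (-2, -1).
General solution: K_1e^(-2t)(3,1) + K_2e^(3t)(-2,-1).
Applying x(0)=0, y(0)=3 gives K_1=-6, K_2=-9.

x(t) = 18e^(3t) - 18e^(-2t), y(t) = 9e^(3t) - 6e^(-2t)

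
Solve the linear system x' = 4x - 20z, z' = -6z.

x(t) = -2c_1e^(-6t) + c_2e^(4t), z(t) = -c_1e^(-6t)

Coefficient matrix A = [[4, -20], [0, -6]].
Characteristic polynomial det(A - λI) = λ^2 + 2λ - 24 = 0.
Eigenvalues λ = -6, 4.
For λ=-6: (A-λI) row 1 is [10, -20], so an eigenvector is (-2, -1).
For λ=4: (A-λI) row 1 is [0, -20], so an eigenvector is (1, 0).
General solution: c_1e^(-6t)(-2,-1) + c_2e^(4t)(1,0).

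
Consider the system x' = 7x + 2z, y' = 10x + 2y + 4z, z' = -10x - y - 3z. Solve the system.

Coefficient matrix A = [[7, 0, 2], [10, 2, 4], [-10, -1, -3]].
det(A - λI) = 0 gives eigenvalues λ = 1, 2, 3.
For λ=1: eigenvector (1,2,-3).
For λ=2: eigenvector (2,5,-5).
For λ=3: eigenvector (1,2,-2).
General solution: c_1e^(t)(1,2,-3) + c_2e^(2t)(2,5,-5) + c_3e^(3t)(1,2,-2).

x(t) = c_1e^(t) + 2c_2e^(2t) + c_3e^(3t), y(t) = 2c_1e^(t) + 5c_2e^(2t) + 2c_3e^(3t), z(t) = -3c_1e^(t) - 5c_2e^(2t) - 2c_3e^(3t)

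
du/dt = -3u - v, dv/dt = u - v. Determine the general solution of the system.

u(t) = -K_1e^(-2t) - K_2te^(-2t) + K_2e^(-2t), v(t) = K_1e^(-2t) + K_2te^(-2t)

Coefficient matrix A = [[-3, -1], [1, -1]].
Characteristic polynomial det(A - λI) = λ^2 + 4λ + 4 = 0.
Single eigenvalue λ = -2 with algebraic multiplicity 2.
Eigenvector v = (-1,1); generalized eigenvector w with (A-λI)w=v is (1,0).
General solution: e^(-2t)[K_1·v + K_2·(t·v + w)].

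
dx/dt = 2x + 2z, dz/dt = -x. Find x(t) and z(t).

x(t) = c_1e^(t)sin(t) + c_1e^(t)cos(t) + c_2e^(t)sin(t) - c_2e^(t)cos(t), z(t) = -c_1e^(t)sin(t) + c_2e^(t)cos(t)

Coefficient matrix A = [[2, 2], [-1, 0]].
Characteristic polynomial det(A - λI) = λ^2 - 2λ + 2 = 0.
Eigenvalues λ = 1 ± i (complex conjugate pair).
For λ=1+i: an eigenvector is (1,0) - i(1,-1) = (1 - i, 0 + i).
A real fundamental pair from Re and Im of e^((1+i)t)v: X_1 = e^(t)(cos(t)·(1,0) + sin(t)·(1,-1)), X_2 = e^(t)(sin(t)·(1,0) - cos(t)·(1,-1)).
General solution: c_1X_1 + c_2X_2.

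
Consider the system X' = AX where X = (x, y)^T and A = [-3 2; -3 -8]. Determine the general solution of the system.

x(t) = -2c_1e^(-6t) - c_2e^(-5t), y(t) = 3c_1e^(-6t) + c_2e^(-5t)

Coefficient matrix A = [[-3, 2], [-3, -8]].
Characteristic polynomial det(A - λI) = λ^2 + 11λ + 30 = 0.
Eigenvalues λ = -6, -5.
For λ=-6: (A-λI) row 1 is [3, 2], so an eigenvector is (-2, 3).
For λ=-5: (A-λI) row 1 is [2, 2], so an eigenvector is (-1, 1).
General solution: c_1e^(-6t)(-2,3) + c_2e^(-5t)(-1,1).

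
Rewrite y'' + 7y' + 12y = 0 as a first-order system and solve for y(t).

y(t) = C_1e^(-4t) + C_2e^(-3t)

Let x_1 = y, x_2 = y'. Then x_1' = x_2 and x_2' = -12x_1 - 7x_2.
A = [[0,1],[-12,-7]]; det(A-λI) = λ^2 + 7λ + 12.
Eigenvalues λ = -4, -3 with eigenvectors (1,-4), (1,-3).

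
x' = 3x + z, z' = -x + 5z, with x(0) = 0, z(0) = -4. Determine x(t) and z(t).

Coefficient matrix A = [[3, 1], [-1, 5]].
Characteristic polynomial det(A - λI) = λ^2 - 8λ + 16 = 0.
Single eigenvalue λ = 4 with algebraic multiplicity 2.
Eigenvector v = (1,1); generalized eigenvector w with (A-λI)w=v is (-1,0).
General solution: e^(4t)[K_1·v + K_2·(t·v + w)].
Applying x(0)=0, z(0)=-4 gives K_1=-4, K_2=-4.

x(t) = -4te^(4t), z(t) = -4te^(4t) - 4e^(4t)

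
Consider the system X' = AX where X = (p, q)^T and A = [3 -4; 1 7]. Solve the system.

Coefficient matrix A = [[3, -4], [1, 7]].
Characteristic polynomial det(A - λI) = λ^2 - 10λ + 25 = 0.
Single eigenvalue λ = 5 with algebraic multiplicity 2.
Eigenvector v = (-2,1); generalized eigenvector w with (A-λI)w=v is (-3,2).
General solution: e^(5t)[c_1·v + c_2·(t·v + w)].

p(t) = -2c_1e^(5t) - 2c_2te^(5t) - 3c_2e^(5t), q(t) = c_1e^(5t) + c_2te^(5t) + 2c_2e^(5t)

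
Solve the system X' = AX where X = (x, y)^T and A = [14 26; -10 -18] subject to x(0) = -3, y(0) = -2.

Coefficient matrix A = [[14, 26], [-10, -18]].
Characteristic polynomial det(A - λI) = λ^2 + 4λ + 8 = 0.
Eigenvalues λ = -2 ± 2i (complex conjugate pair).
For λ=-2+2i: an eigenvector is (2,-1) - i(3,-2) = (2 - 3i, -1 + 2i).
A real fundamental pair from Re and Im of e^((-2+2i)t)v: X_1 = e^(-2t)(cos(2t)·(2,-1) + sin(2t)·(3,-2)), X_2 = e^(-2t)(sin(2t)·(2,-1) - cos(2t)·(3,-2)).
General solution: C_1X_1 + C_2X_2.
Applying x(0)=-3, y(0)=-2 gives C_1=-12, C_2=-7.

x(t) = -50e^(-2t)sin(2t) - 3e^(-2t)cos(2t), y(t) = 31e^(-2t)sin(2t) - 2e^(-2t)cos(2t)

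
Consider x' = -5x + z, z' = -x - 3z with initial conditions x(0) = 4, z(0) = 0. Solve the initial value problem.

x(t) = -4te^(-4t) + 4e^(-4t), z(t) = -4te^(-4t)

Coefficient matrix A = [[-5, 1], [-1, -3]].
Characteristic polynomial det(A - λI) = λ^2 + 8λ + 16 = 0.
Single eigenvalue λ = -4 with algebraic multiplicity 2.
Eigenvector v = (-1,-1); generalized eigenvector w with (A-λI)w=v is (-2,-3).
General solution: e^(-4t)[C_1·v + C_2·(t·v + w)].
Applying x(0)=4, z(0)=0 gives C_1=-12, C_2=4.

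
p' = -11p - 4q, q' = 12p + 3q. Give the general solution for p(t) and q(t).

p(t) = 2C_1e^(-5t) - C_2e^(-3t), q(t) = -3C_1e^(-5t) + 2C_2e^(-3t)

Coefficient matrix A = [[-11, -4], [12, 3]].
Characteristic polynomial det(A - λI) = λ^2 + 8λ + 15 = 0.
Eigenvalues λ = -5, -3.
For λ=-5: (A-λI) row 1 is [-6, -4], so an eigenvector is (2, -3).
For λ=-3: (A-λI) row 1 is [-8, -4], so an eigenvector is (-1, 2).
General solution: C_1e^(-5t)(2,-3) + C_2e^(-3t)(-1,2).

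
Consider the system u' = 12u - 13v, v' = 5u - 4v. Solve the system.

Coefficient matrix A = [[12, -13], [5, -4]].
Characteristic polynomial det(A - λI) = λ^2 - 8λ + 17 = 0.
Eigenvalues λ = 4 ± i (complex conjugate pair).
For λ=4+i: an eigenvector is (-3,-2) - i(2,1) = (-3 - 2i, -2 - i).
A real fundamental pair from Re and Im of e^((4+i)t)v: X_1 = e^(4t)(cos(t)·(-3,-2) + sin(t)·(2,1)), X_2 = e^(4t)(sin(t)·(-3,-2) - cos(t)·(2,1)).
General solution: c_1X_1 + c_2X_2.

u(t) = 2c_1e^(4t)sin(t) - 3c_1e^(4t)cos(t) - 3c_2e^(4t)sin(t) - 2c_2e^(4t)cos(t), v(t) = c_1e^(4t)sin(t) - 2c_1e^(4t)cos(t) - 2c_2e^(4t)sin(t) - c_2e^(4t)cos(t)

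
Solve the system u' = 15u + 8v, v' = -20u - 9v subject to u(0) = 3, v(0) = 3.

Coefficient matrix A = [[15, 8], [-20, -9]].
Characteristic polynomial det(A - λI) = λ^2 - 6λ + 25 = 0.
Eigenvalues λ = 3 ± 4i (complex conjugate pair).
For λ=3+4i: an eigenvector is (1,-1) - i(1,-2) = (1 - i, -1 + 2i).
A real fundamental pair from Re and Im of e^((3+4i)t)v: X_1 = e^(3t)(cos(4t)·(1,-1) + sin(4t)·(1,-2)), X_2 = e^(3t)(sin(4t)·(1,-1) - cos(4t)·(1,-2)).
General solution: C_1X_1 + C_2X_2.
Applying u(0)=3, v(0)=3 gives C_1=9, C_2=6.

u(t) = 15e^(3t)sin(4t) + 3e^(3t)cos(4t), v(t) = -24e^(3t)sin(4t) + 3e^(3t)cos(4t)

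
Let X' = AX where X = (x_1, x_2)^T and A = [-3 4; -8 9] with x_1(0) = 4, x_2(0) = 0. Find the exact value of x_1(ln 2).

A = [[-3,4],[-8,9]]; eigenvalues λ = 5, 1.
Eigenvectors: (-1,-2) for λ=5, (1,1) for λ=1.
From the initial condition, c_1 = 4, c_2 = 8.
x_1(ln 2) = (4)(2^5)(-1) + (8)(2^1)(1) = -112.

-112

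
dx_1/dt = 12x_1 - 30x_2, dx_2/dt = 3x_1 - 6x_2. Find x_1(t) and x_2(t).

x_1(t) = K_1e^(3t)sin(3t) - 3K_1e^(3t)cos(3t) - 3K_2e^(3t)sin(3t) - K_2e^(3t)cos(3t), x_2(t) = -K_1e^(3t)cos(3t) - K_2e^(3t)sin(3t)

Coefficient matrix A = [[12, -30], [3, -6]].
Characteristic polynomial det(A - λI) = λ^2 - 6λ + 18 = 0.
Eigenvalues λ = 3 ± 3i (complex conjugate pair).
For λ=3+3i: an eigenvector is (-3,-1) - i(1,0) = (-3 - i, -1).
A real fundamental pair from Re and Im of e^((3+3i)t)v: X_1 = e^(3t)(cos(3t)·(-3,-1) + sin(3t)·(1,0)), X_2 = e^(3t)(sin(3t)·(-3,-1) - cos(3t)·(1,0)).
General solution: K_1X_1 + K_2X_2.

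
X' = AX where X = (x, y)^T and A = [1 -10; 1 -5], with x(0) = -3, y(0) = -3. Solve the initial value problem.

x(t) = 21e^(-2t)sin(t) - 3e^(-2t)cos(t), y(t) = 6e^(-2t)sin(t) - 3e^(-2t)cos(t)

Coefficient matrix A = [[1, -10], [1, -5]].
Characteristic polynomial det(A - λI) = λ^2 + 4λ + 5 = 0.
Eigenvalues λ = -2 ± i (complex conjugate pair).
For λ=-2+i: an eigenvector is (-3,-1) - i(1,0) = (-3 - i, -1).
A real fundamental pair from Re and Im of e^((-2+i)t)v: X_1 = e^(-2t)(cos(t)·(-3,-1) + sin(t)·(1,0)), X_2 = e^(-2t)(sin(t)·(-3,-1) - cos(t)·(1,0)).
General solution: c_1X_1 + c_2X_2.
Applying x(0)=-3, y(0)=-3 gives c_1=3, c_2=-6.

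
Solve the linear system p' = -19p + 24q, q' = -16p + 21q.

Coefficient matrix A = [[-19, 24], [-16, 21]].
Characteristic polynomial det(A - λI) = λ^2 - 2λ - 15 = 0.
Eigenvalues λ = -3, 5.
For λ=-3: (A-λI) row 1 is [-16, 24], so an eigenvector is (3, 2).
For λ=5: (A-λI) row 1 is [-24, 24], so an eigenvector is (1, 1).
General solution: K_1e^(-3t)(3,2) + K_2e^(5t)(1,1).

p(t) = 3K_1e^(-3t) + K_2e^(5t), q(t) = 2K_1e^(-3t) + K_2e^(5t)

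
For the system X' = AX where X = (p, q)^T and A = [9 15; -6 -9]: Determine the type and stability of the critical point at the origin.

A = [[9,15],[-6,-9]]; det(A-λI) = λ^2 + 9.
λ = 0 ± 3i: zero real part.

center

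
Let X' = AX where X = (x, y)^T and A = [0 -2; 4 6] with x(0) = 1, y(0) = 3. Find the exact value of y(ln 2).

A = [[0,-2],[4,6]]; eigenvalues λ = 2, 4.
Eigenvectors: (1,-1) for λ=2, (1,-2) for λ=4.
From the initial condition, c_1 = 5, c_2 = -4.
y(ln 2) = (5)(2^2)(-1) + (-4)(2^4)(-2) = 108.

108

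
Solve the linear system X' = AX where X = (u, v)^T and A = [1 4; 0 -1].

Coefficient matrix A = [[1, 4], [0, -1]].
Characteristic polynomial det(A - λI) = λ^2 - 1 = 0.
Eigenvalues λ = -1, 1.
For λ=-1: (A-λI) row 1 is [2, 4], so an eigenvector is (-2, 1).
For λ=1: (A-λI) row 1 is [0, 4], so an eigenvector is (-1, 0).
General solution: C_1e^(-t)(-2,1) + C_2e^(t)(-1,0).

u(t) = -2C_1e^(-t) - C_2e^(t), v(t) = C_1e^(-t)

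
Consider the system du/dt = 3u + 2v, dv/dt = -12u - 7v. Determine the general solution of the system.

u(t) = C_1e^(-3t) + C_2e^(-t), v(t) = -3C_1e^(-3t) - 2C_2e^(-t)

Coefficient matrix A = [[3, 2], [-12, -7]].
Characteristic polynomial det(A - λI) = λ^2 + 4λ + 3 = 0.
Eigenvalues λ = -3, -1.
For λ=-3: (A-λI) row 1 is [6, 2], so an eigenvector is (1, -3).
For λ=-1: (A-λI) row 1 is [4, 2], so an eigenvector is (1, -2).
General solution: C_1e^(-3t)(1,-3) + C_2e^(-t)(1,-2).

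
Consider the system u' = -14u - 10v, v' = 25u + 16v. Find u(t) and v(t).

Coefficient matrix A = [[-14, -10], [25, 16]].
Characteristic polynomial det(A - λI) = λ^2 - 2λ + 26 = 0.
Eigenvalues λ = 1 ± 5i (complex conjugate pair).
For λ=1+5i: an eigenvector is (1,-2) - i(1,-1) = (1 - i, -2 + i).
A real fundamental pair from Re and Im of e^((1+5i)t)v: X_1 = e^(t)(cos(5t)·(1,-2) + sin(5t)·(1,-1)), X_2 = e^(t)(sin(5t)·(1,-2) - cos(5t)·(1,-1)).
General solution: c_1X_1 + c_2X_2.

u(t) = c_1e^(t)sin(5t) + c_1e^(t)cos(5t) + c_2e^(t)sin(5t) - c_2e^(t)cos(5t), v(t) = -c_1e^(t)sin(5t) - 2c_1e^(t)cos(5t) - 2c_2e^(t)sin(5t) + c_2e^(t)cos(5t)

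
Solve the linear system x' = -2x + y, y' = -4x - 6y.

Coefficient matrix A = [[-2, 1], [-4, -6]].
Characteristic polynomial det(A - λI) = λ^2 + 8λ + 16 = 0.
Single eigenvalue λ = -4 with algebraic multiplicity 2.
Eigenvector v = (1,-2); generalized eigenvector w with (A-λI)w=v is (0,1).
General solution: e^(-4t)[c_1·v + c_2·(t·v + w)].

x(t) = c_1e^(-4t) + c_2te^(-4t), y(t) = -2c_1e^(-4t) - 2c_2te^(-4t) + c_2e^(-4t)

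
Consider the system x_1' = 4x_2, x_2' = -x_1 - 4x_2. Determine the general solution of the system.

x_1(t) = 2C_1e^(-2t) + 2C_2te^(-2t) + C_2e^(-2t), x_2(t) = -C_1e^(-2t) - C_2te^(-2t)

Coefficient matrix A = [[0, 4], [-1, -4]].
Characteristic polynomial det(A - λI) = λ^2 + 4λ + 4 = 0.
Single eigenvalue λ = -2 with algebraic multiplicity 2.
Eigenvector v = (2,-1); generalized eigenvector w with (A-λI)w=v is (1,0).
General solution: e^(-2t)[C_1·v + C_2·(t·v + w)].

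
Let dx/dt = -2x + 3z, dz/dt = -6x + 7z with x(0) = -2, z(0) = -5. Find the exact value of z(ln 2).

-94

A = [[-2,3],[-6,7]]; eigenvalues λ = 4, 1.
Eigenvectors: (-1,-2) for λ=4, (-1,-1) for λ=1.
From the initial condition, c_1 = 3, c_2 = -1.
z(ln 2) = (3)(2^4)(-2) + (-1)(2^1)(-1) = -94.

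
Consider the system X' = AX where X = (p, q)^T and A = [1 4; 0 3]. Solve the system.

p(t) = K_1e^(t) - 2K_2e^(3t), q(t) = -K_2e^(3t)

Coefficient matrix A = [[1, 4], [0, 3]].
Characteristic polynomial det(A - λI) = λ^2 - 4λ + 3 = 0.
Eigenvalues λ = 1, 3.
For λ=1: (A-λI) row 1 is [0, 4], so an eigenvector is (1, 0).
For λ=3: (A-λI) row 1 is [-2, 4], so an eigenvector is (-2, -1).
General solution: K_1e^(t)(1,0) + K_2e^(3t)(-2,-1).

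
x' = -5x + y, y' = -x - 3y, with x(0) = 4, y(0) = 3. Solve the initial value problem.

Coefficient matrix A = [[-5, 1], [-1, -3]].
Characteristic polynomial det(A - λI) = λ^2 + 8λ + 16 = 0.
Single eigenvalue λ = -4 with algebraic multiplicity 2.
Eigenvector v = (-1,-1); generalized eigenvector w with (A-λI)w=v is (2,1).
General solution: e^(-4t)[K_1·v + K_2·(t·v + w)].
Applying x(0)=4, y(0)=3 gives K_1=-2, K_2=1.

x(t) = -te^(-4t) + 4e^(-4t), y(t) = -te^(-4t) + 3e^(-4t)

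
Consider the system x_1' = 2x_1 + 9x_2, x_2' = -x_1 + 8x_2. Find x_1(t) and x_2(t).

Coefficient matrix A = [[2, 9], [-1, 8]].
Characteristic polynomial det(A - λI) = λ^2 - 10λ + 25 = 0.
Single eigenvalue λ = 5 with algebraic multiplicity 2.
Eigenvector v = (3,1); generalized eigenvector w with (A-λI)w=v is (-1,0).
General solution: e^(5t)[c_1·v + c_2·(t·v + w)].

x_1(t) = 3c_1e^(5t) + 3c_2te^(5t) - c_2e^(5t), x_2(t) = c_1e^(5t) + c_2te^(5t)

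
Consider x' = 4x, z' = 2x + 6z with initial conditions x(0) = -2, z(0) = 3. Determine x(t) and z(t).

x(t) = -2e^(4t), z(t) = e^(6t) + 2e^(4t)

Coefficient matrix A = [[4, 0], [2, 6]].
Characteristic polynomial det(A - λI) = λ^2 - 10λ + 24 = 0.
Eigenvalues λ = 4, 6.
For λ=4: (A-λI) row 2 is [2, 2], so an eigenvector is (1, -1).
For λ=6: (A-λI) row 1 is [-2, 0], so an eigenvector is (0, -1).
General solution: c_1e^(4t)(1,-1) + c_2e^(6t)(0,-1).
Applying x(0)=-2, z(0)=3 gives c_1=-2, c_2=-1.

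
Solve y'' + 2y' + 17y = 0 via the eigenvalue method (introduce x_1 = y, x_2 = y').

y(t) = K_1e^(-t)cos(4t) + K_2e^(-t)sin(4t)

Let x_1 = y, x_2 = y'. Then x_1' = x_2 and x_2' = -17x_1 - 2x_2.
A = [[0,1],[-17,-2]]; det(A-λI) = λ^2 + 2λ + 17.
Eigenvalues λ = -1 ± 4i.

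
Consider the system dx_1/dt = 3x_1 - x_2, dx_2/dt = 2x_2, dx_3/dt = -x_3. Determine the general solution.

Coefficient matrix A = [[3, -1, 0], [0, 2, 0], [0, 0, -1]].
det(A - λI) = 0 gives eigenvalues λ = 3, -1, 2.
For λ=3: eigenvector (1,0,0).
For λ=-1: eigenvector (0,0,1).
For λ=2: eigenvector (1,1,0).
General solution: c_1e^(3t)(1,0,0) + c_2e^(-t)(0,0,1) + c_3e^(2t)(1,1,0).

x_1(t) = c_1e^(3t) + c_3e^(2t), x_2(t) = c_3e^(2t), x_3(t) = c_2e^(-t)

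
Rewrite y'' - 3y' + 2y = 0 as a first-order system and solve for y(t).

Let x_1 = y, x_2 = y'. Then x_1' = x_2 and x_2' = -2x_1 + 3x_2.
A = [[0,1],[-2,3]]; det(A-λI) = λ^2 - 3λ + 2.
Eigenvalues λ = 2, 1 with eigenvectors (1,2), (1,1).

y(t) = c_1e^(2t) + c_2e^(t)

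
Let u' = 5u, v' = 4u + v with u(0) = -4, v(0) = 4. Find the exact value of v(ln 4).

A = [[5,0],[4,1]]; eigenvalues λ = 1, 5.
Eigenvectors: (0,1) for λ=1, (-1,-1) for λ=5.
From the initial condition, c_1 = 8, c_2 = 4.
v(ln 4) = (8)(4^1)(1) + (4)(4^5)(-1) = -4064.

-4064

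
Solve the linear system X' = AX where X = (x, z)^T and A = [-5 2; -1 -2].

x(t) = 2K_1e^(-4t) + K_2e^(-3t), z(t) = K_1e^(-4t) + K_2e^(-3t)

Coefficient matrix A = [[-5, 2], [-1, -2]].
Characteristic polynomial det(A - λI) = λ^2 + 7λ + 12 = 0.
Eigenvalues λ = -4, -3.
For λ=-4: (A-λI) row 1 is [-1, 2], so an eigenvector is (2, 1).
For λ=-3: (A-λI) row 1 is [-2, 2], so an eigenvector is (1, 1).
General solution: K_1e^(-4t)(2,1) + K_2e^(-3t)(1,1).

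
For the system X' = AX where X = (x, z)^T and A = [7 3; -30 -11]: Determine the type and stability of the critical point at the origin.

A = [[7,3],[-30,-11]]; det(A-λI) = λ^2 + 4λ + 13.
λ = -2 ± 3i: negative real part.

stable spiral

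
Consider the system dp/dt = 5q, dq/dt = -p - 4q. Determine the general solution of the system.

p(t) = -c_1e^(-2t)sin(t) + 2c_1e^(-2t)cos(t) + 2c_2e^(-2t)sin(t) + c_2e^(-2t)cos(t), q(t) = -c_1e^(-2t)cos(t) - c_2e^(-2t)sin(t)

Coefficient matrix A = [[0, 5], [-1, -4]].
Characteristic polynomial det(A - λI) = λ^2 + 4λ + 5 = 0.
Eigenvalues λ = -2 ± i (complex conjugate pair).
For λ=-2+i: an eigenvector is (2,-1) - i(-1,0) = (2 + i, -1).
A real fundamental pair from Re and Im of e^((-2+i)t)v: X_1 = e^(-2t)(cos(t)·(2,-1) + sin(t)·(-1,0)), X_2 = e^(-2t)(sin(t)·(2,-1) - cos(t)·(-1,0)).
General solution: c_1X_1 + c_2X_2.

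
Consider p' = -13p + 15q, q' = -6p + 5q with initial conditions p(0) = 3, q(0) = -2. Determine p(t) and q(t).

p(t) = -19e^(-4t)sin(3t) + 3e^(-4t)cos(3t), q(t) = -12e^(-4t)sin(3t) - 2e^(-4t)cos(3t)

Coefficient matrix A = [[-13, 15], [-6, 5]].
Characteristic polynomial det(A - λI) = λ^2 + 8λ + 25 = 0.
Eigenvalues λ = -4 ± 3i (complex conjugate pair).
For λ=-4+3i: an eigenvector is (-1,-1) - i(-2,-1) = (-1 + 2i, -1 + i).
A real fundamental pair from Re and Im of e^((-4+3i)t)v: X_1 = e^(-4t)(cos(3t)·(-1,-1) + sin(3t)·(-2,-1)), X_2 = e^(-4t)(sin(3t)·(-1,-1) - cos(3t)·(-2,-1)).
General solution: c_1X_1 + c_2X_2.
Applying p(0)=3, q(0)=-2 gives c_1=7, c_2=5.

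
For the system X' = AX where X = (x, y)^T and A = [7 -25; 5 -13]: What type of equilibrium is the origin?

stable spiral

A = [[7,-25],[5,-13]]; det(A-λI) = λ^2 + 6λ + 34.
λ = -3 ± 5i: negative real part.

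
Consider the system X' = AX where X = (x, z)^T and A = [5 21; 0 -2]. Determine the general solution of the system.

x(t) = K_1e^(5t) - 3K_2e^(-2t), z(t) = K_2e^(-2t)

Coefficient matrix A = [[5, 21], [0, -2]].
Characteristic polynomial det(A - λI) = λ^2 - 3λ - 10 = 0.
Eigenvalues λ = 5, -2.
For λ=5: (A-λI) row 1 is [0, 21], so an eigenvector is (1, 0).
For λ=-2: (A-λI) row 1 is [7, 21], so an eigenvector is (-3, 1).
General solution: K_1e^(5t)(1,0) + K_2e^(-2t)(-3,1).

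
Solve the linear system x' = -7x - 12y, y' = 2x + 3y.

x(t) = 3C_1e^(-3t) + 2C_2e^(-t), y(t) = -C_1e^(-3t) - C_2e^(-t)

Coefficient matrix A = [[-7, -12], [2, 3]].
Characteristic polynomial det(A - λI) = λ^2 + 4λ + 3 = 0.
Eigenvalues λ = -3, -1.
For λ=-3: (A-λI) row 1 is [-4, -12], so an eigenvector is (3, -1).
For λ=-1: (A-λI) row 1 is [-6, -12], so an eigenvector is (2, -1).
General solution: C_1e^(-3t)(3,-1) + C_2e^(-t)(2,-1).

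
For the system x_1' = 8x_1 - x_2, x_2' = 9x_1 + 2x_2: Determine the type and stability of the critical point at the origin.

A = [[8,-1],[9,2]]; det(A-λI) = λ^2 - 10λ + 25.
repeated λ = 5 with a single eigenvector.

unstable improper node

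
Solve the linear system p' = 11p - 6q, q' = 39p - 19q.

Coefficient matrix A = [[11, -6], [39, -19]].
Characteristic polynomial det(A - λI) = λ^2 + 8λ + 25 = 0.
Eigenvalues λ = -4 ± 3i (complex conjugate pair).
For λ=-4+3i: an eigenvector is (-1,-2) - i(-1,-3) = (-1 + i, -2 + 3i).
A real fundamental pair from Re and Im of e^((-4+3i)t)v: X_1 = e^(-4t)(cos(3t)·(-1,-2) + sin(3t)·(-1,-3)), X_2 = e^(-4t)(sin(3t)·(-1,-2) - cos(3t)·(-1,-3)).
General solution: K_1X_1 + K_2X_2.

p(t) = -K_1e^(-4t)sin(3t) - K_1e^(-4t)cos(3t) - K_2e^(-4t)sin(3t) + K_2e^(-4t)cos(3t), q(t) = -3K_1e^(-4t)sin(3t) - 2K_1e^(-4t)cos(3t) - 2K_2e^(-4t)sin(3t) + 3K_2e^(-4t)cos(3t)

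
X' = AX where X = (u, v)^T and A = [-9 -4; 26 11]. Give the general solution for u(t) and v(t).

Coefficient matrix A = [[-9, -4], [26, 11]].
Characteristic polynomial det(A - λI) = λ^2 - 2λ + 5 = 0.
Eigenvalues λ = 1 ± 2i (complex conjugate pair).
For λ=1+2i: an eigenvector is (1,-2) - i(-1,3) = (1 + i, -2 - 3i).
A real fundamental pair from Re and Im of e^((1+2i)t)v: X_1 = e^(t)(cos(2t)·(1,-2) + sin(2t)·(-1,3)), X_2 = e^(t)(sin(2t)·(1,-2) - cos(2t)·(-1,3)).
General solution: K_1X_1 + K_2X_2.

u(t) = -K_1e^(t)sin(2t) + K_1e^(t)cos(2t) + K_2e^(t)sin(2t) + K_2e^(t)cos(2t), v(t) = 3K_1e^(t)sin(2t) - 2K_1e^(t)cos(2t) - 2K_2e^(t)sin(2t) - 3K_2e^(t)cos(2t)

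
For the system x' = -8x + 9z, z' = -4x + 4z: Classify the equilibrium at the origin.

A = [[-8,9],[-4,4]]; det(A-λI) = λ^2 + 4λ + 4.
repeated λ = -2 with a single eigenvector.

stable improper node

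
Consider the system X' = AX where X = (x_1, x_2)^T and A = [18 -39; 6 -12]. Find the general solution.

Coefficient matrix A = [[18, -39], [6, -12]].
Characteristic polynomial det(A - λI) = λ^2 - 6λ + 18 = 0.
Eigenvalues λ = 3 ± 3i (complex conjugate pair).
For λ=3+3i: an eigenvector is (-3,-1) - i(-2,-1) = (-3 + 2i, -1 + i).
A real fundamental pair from Re and Im of e^((3+3i)t)v: X_1 = e^(3t)(cos(3t)·(-3,-1) + sin(3t)·(-2,-1)), X_2 = e^(3t)(sin(3t)·(-3,-1) - cos(3t)·(-2,-1)).
General solution: c_1X_1 + c_2X_2.

x_1(t) = -2c_1e^(3t)sin(3t) - 3c_1e^(3t)cos(3t) - 3c_2e^(3t)sin(3t) + 2c_2e^(3t)cos(3t), x_2(t) = -c_1e^(3t)sin(3t) - c_1e^(3t)cos(3t) - c_2e^(3t)sin(3t) + c_2e^(3t)cos(3t)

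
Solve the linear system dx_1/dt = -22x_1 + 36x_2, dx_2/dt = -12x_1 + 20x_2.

Coefficient matrix A = [[-22, 36], [-12, 20]].
Characteristic polynomial det(A - λI) = λ^2 + 2λ - 8 = 0.
Eigenvalues λ = 2, -4.
For λ=2: (A-λI) row 1 is [-24, 36], so an eigenvector is (-3, -2).
For λ=-4: (A-λI) row 1 is [-18, 36], so an eigenvector is (-2, -1).
General solution: K_1e^(2t)(-3,-2) + K_2e^(-4t)(-2,-1).

x_1(t) = -3K_1e^(2t) - 2K_2e^(-4t), x_2(t) = -2K_1e^(2t) - K_2e^(-4t)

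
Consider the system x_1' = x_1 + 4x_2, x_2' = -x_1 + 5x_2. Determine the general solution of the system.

x_1(t) = -2K_1e^(3t) - 2K_2te^(3t) + 3K_2e^(3t), x_2(t) = -K_1e^(3t) - K_2te^(3t) + K_2e^(3t)

Coefficient matrix A = [[1, 4], [-1, 5]].
Characteristic polynomial det(A - λI) = λ^2 - 6λ + 9 = 0.
Single eigenvalue λ = 3 with algebraic multiplicity 2.
Eigenvector v = (-2,-1); generalized eigenvector w with (A-λI)w=v is (3,1).
General solution: e^(3t)[K_1·v + K_2·(t·v + w)].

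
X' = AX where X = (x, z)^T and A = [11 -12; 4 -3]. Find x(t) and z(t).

x(t) = -3c_1e^(3t) - 2c_2e^(5t), z(t) = -2c_1e^(3t) - c_2e^(5t)

Coefficient matrix A = [[11, -12], [4, -3]].
Characteristic polynomial det(A - λI) = λ^2 - 8λ + 15 = 0.
Eigenvalues λ = 3, 5.
For λ=3: (A-λI) row 1 is [8, -12], so an eigenvector is (-3, -2).
For λ=5: (A-λI) row 1 is [6, -12], so an eigenvector is (-2, -1).
General solution: c_1e^(3t)(-3,-2) + c_2e^(5t)(-2,-1).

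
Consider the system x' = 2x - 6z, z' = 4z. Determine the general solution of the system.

x(t) = c_1e^(2t) - 3c_2e^(4t), z(t) = c_2e^(4t)

Coefficient matrix A = [[2, -6], [0, 4]].
Characteristic polynomial det(A - λI) = λ^2 - 6λ + 8 = 0.
Eigenvalues λ = 2, 4.
For λ=2: (A-λI) row 1 is [0, -6], so an eigenvector is (1, 0).
For λ=4: (A-λI) row 1 is [-2, -6], so an eigenvector is (-3, 1).
General solution: c_1e^(2t)(1,0) + c_2e^(4t)(-3,1).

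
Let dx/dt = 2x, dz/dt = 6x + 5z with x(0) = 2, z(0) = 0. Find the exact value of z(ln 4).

4032

A = [[2,0],[6,5]]; eigenvalues λ = 2, 5.
Eigenvectors: (1,-2) for λ=2, (0,-1) for λ=5.
From the initial condition, c_1 = 2, c_2 = -4.
z(ln 4) = (2)(4^2)(-2) + (-4)(4^5)(-1) = 4032.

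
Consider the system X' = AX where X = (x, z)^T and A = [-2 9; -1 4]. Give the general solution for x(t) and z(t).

Coefficient matrix A = [[-2, 9], [-1, 4]].
Characteristic polynomial det(A - λI) = λ^2 - 2λ + 1 = 0.
Single eigenvalue λ = 1 with algebraic multiplicity 2.
Eigenvector v = (-3,-1); generalized eigenvector w with (A-λI)w=v is (-2,-1).
General solution: e^(t)[c_1·v + c_2·(t·v + w)].

x(t) = -3c_1e^(t) - 3c_2te^(t) - 2c_2e^(t), z(t) = -c_1e^(t) - c_2te^(t) - c_2e^(t)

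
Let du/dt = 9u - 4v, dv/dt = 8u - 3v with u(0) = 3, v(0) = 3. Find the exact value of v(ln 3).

A = [[9,-4],[8,-3]]; eigenvalues λ = 1, 5.
Eigenvectors: (-1,-2) for λ=1, (1,1) for λ=5.
From the initial condition, c_1 = 0, c_2 = 3.
v(ln 3) = (0)(3^1)(-2) + (3)(3^5)(1) = 729.

729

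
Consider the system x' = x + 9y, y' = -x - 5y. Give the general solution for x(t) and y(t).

Coefficient matrix A = [[1, 9], [-1, -5]].
Characteristic polynomial det(A - λI) = λ^2 + 4λ + 4 = 0.
Single eigenvalue λ = -2 with algebraic multiplicity 2.
Eigenvector v = (-3,1); generalized eigenvector w with (A-λI)w=v is (2,-1).
General solution: e^(-2t)[c_1·v + c_2·(t·v + w)].

x(t) = -3c_1e^(-2t) - 3c_2te^(-2t) + 2c_2e^(-2t), y(t) = c_1e^(-2t) + c_2te^(-2t) - c_2e^(-2t)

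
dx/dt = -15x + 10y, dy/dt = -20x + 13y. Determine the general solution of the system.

x(t) = -C_1e^(-t)sin(2t) - 2C_1e^(-t)cos(2t) - 2C_2e^(-t)sin(2t) + C_2e^(-t)cos(2t), y(t) = -C_1e^(-t)sin(2t) - 3C_1e^(-t)cos(2t) - 3C_2e^(-t)sin(2t) + C_2e^(-t)cos(2t)

Coefficient matrix A = [[-15, 10], [-20, 13]].
Characteristic polynomial det(A - λI) = λ^2 + 2λ + 5 = 0.
Eigenvalues λ = -1 ± 2i (complex conjugate pair).
For λ=-1+2i: an eigenvector is (-2,-3) - i(-1,-1) = (-2 + i, -3 + i).
A real fundamental pair from Re and Im of e^((-1+2i)t)v: X_1 = e^(-t)(cos(2t)·(-2,-3) + sin(2t)·(-1,-1)), X_2 = e^(-t)(sin(2t)·(-2,-3) - cos(2t)·(-1,-1)).
General solution: C_1X_1 + C_2X_2.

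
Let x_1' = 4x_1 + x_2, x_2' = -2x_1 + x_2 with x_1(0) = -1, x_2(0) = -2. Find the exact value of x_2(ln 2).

8

A = [[4,1],[-2,1]]; eigenvalues λ = 2, 3.
Eigenvectors: (1,-2) for λ=2, (1,-1) for λ=3.
From the initial condition, c_1 = 3, c_2 = -4.
x_2(ln 2) = (3)(2^2)(-2) + (-4)(2^3)(-1) = 8.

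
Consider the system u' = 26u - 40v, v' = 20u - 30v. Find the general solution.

Coefficient matrix A = [[26, -40], [20, -30]].
Characteristic polynomial det(A - λI) = λ^2 + 4λ + 20 = 0.
Eigenvalues λ = -2 ± 4i (complex conjugate pair).
For λ=-2+4i: an eigenvector is (-3,-2) - i(-1,-1) = (-3 + i, -2 + i).
A real fundamental pair from Re and Im of e^((-2+4i)t)v: X_1 = e^(-2t)(cos(4t)·(-3,-2) + sin(4t)·(-1,-1)), X_2 = e^(-2t)(sin(4t)·(-3,-2) - cos(4t)·(-1,-1)).
General solution: K_1X_1 + K_2X_2.

u(t) = -K_1e^(-2t)sin(4t) - 3K_1e^(-2t)cos(4t) - 3K_2e^(-2t)sin(4t) + K_2e^(-2t)cos(4t), v(t) = -K_1e^(-2t)sin(4t) - 2K_1e^(-2t)cos(4t) - 2K_2e^(-2t)sin(4t) + K_2e^(-2t)cos(4t)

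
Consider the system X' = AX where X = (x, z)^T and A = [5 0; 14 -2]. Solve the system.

Coefficient matrix A = [[5, 0], [14, -2]].
Characteristic polynomial det(A - λI) = λ^2 - 3λ - 10 = 0.
Eigenvalues λ = 5, -2.
For λ=5: (A-λI) row 2 is [14, -7], so an eigenvector is (1, 2).
For λ=-2: (A-λI) row 1 is [7, 0], so an eigenvector is (0, -1).
General solution: C_1e^(5t)(1,2) + C_2e^(-2t)(0,-1).

x(t) = C_1e^(5t), z(t) = 2C_1e^(5t) - C_2e^(-2t)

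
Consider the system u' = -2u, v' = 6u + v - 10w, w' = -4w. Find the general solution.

u(t) = K_3e^(-2t), v(t) = 2K_1e^(-4t) + K_2e^(t) - 2K_3e^(-2t), w(t) = K_1e^(-4t)

Coefficient matrix A = [[-2, 0, 0], [6, 1, -10], [0, 0, -4]].
det(A - λI) = 0 gives eigenvalues λ = -4, 1, -2.
For λ=-4: eigenvector (0,2,1).
For λ=1: eigenvector (0,1,0).
For λ=-2: eigenvector (1,-2,0).
General solution: K_1e^(-4t)(0,2,1) + K_2e^(t)(0,1,0) + K_3e^(-2t)(1,-2,0).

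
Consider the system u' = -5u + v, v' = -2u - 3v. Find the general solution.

u(t) = -c_1e^(-4t)cos(t) - c_2e^(-4t)sin(t), v(t) = c_1e^(-4t)sin(t) - c_1e^(-4t)cos(t) - c_2e^(-4t)sin(t) - c_2e^(-4t)cos(t)

Coefficient matrix A = [[-5, 1], [-2, -3]].
Characteristic polynomial det(A - λI) = λ^2 + 8λ + 17 = 0.
Eigenvalues λ = -4 ± i (complex conjugate pair).
For λ=-4+i: an eigenvector is (-1,-1) - i(0,1) = (-1, -1 - i).
A real fundamental pair from Re and Im of e^((-4+i)t)v: X_1 = e^(-4t)(cos(t)·(-1,-1) + sin(t)·(0,1)), X_2 = e^(-4t)(sin(t)·(-1,-1) - cos(t)·(0,1)).
General solution: c_1X_1 + c_2X_2.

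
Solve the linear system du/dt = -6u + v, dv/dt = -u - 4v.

Coefficient matrix A = [[-6, 1], [-1, -4]].
Characteristic polynomial det(A - λI) = λ^2 + 10λ + 25 = 0.
Single eigenvalue λ = -5 with algebraic multiplicity 2.
Eigenvector v = (1,1); generalized eigenvector w with (A-λI)w=v is (-3,-2).
General solution: e^(-5t)[K_1·v + K_2·(t·v + w)].

u(t) = K_1e^(-5t) + K_2te^(-5t) - 3K_2e^(-5t), v(t) = K_1e^(-5t) + K_2te^(-5t) - 2K_2e^(-5t)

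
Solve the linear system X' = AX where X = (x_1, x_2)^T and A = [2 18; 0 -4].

x_1(t) = -C_1e^(2t) - 3C_2e^(-4t), x_2(t) = C_2e^(-4t)

Coefficient matrix A = [[2, 18], [0, -4]].
Characteristic polynomial det(A - λI) = λ^2 + 2λ - 8 = 0.
Eigenvalues λ = 2, -4.
For λ=2: (A-λI) row 1 is [0, 18], so an eigenvector is (-1, 0).
For λ=-4: (A-λI) row 1 is [6, 18], so an eigenvector is (-3, 1).
General solution: C_1e^(2t)(-1,0) + C_2e^(-4t)(-3,1).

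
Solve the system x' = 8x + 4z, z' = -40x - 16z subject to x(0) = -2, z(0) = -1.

x(t) = -7e^(-4t)sin(4t) - 2e^(-4t)cos(4t), z(t) = 23e^(-4t)sin(4t) - e^(-4t)cos(4t)

Coefficient matrix A = [[8, 4], [-40, -16]].
Characteristic polynomial det(A - λI) = λ^2 + 8λ + 32 = 0.
Eigenvalues λ = -4 ± 4i (complex conjugate pair).
For λ=-4+4i: an eigenvector is (0,-1) - i(-1,3) = (0 + i, -1 - 3i).
A real fundamental pair from Re and Im of e^((-4+4i)t)v: X_1 = e^(-4t)(cos(4t)·(0,-1) + sin(4t)·(-1,3)), X_2 = e^(-4t)(sin(4t)·(0,-1) - cos(4t)·(-1,3)).
General solution: K_1X_1 + K_2X_2.
Applying x(0)=-2, z(0)=-1 gives K_1=7, K_2=-2.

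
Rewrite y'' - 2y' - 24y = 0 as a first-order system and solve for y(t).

Let x_1 = y, x_2 = y'. Then x_1' = x_2 and x_2' = 24x_1 + 2x_2.
A = [[0,1],[24,2]]; det(A-λI) = λ^2 - 2λ - 24.
Eigenvalues λ = 6, -4 with eigenvectors (1,6), (1,-4).

y(t) = c_1e^(6t) + c_2e^(-4t)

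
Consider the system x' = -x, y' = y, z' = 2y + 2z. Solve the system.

x(t) = K_1e^(-t), y(t) = -K_2e^(t), z(t) = 2K_2e^(t) + K_3e^(2t)

Coefficient matrix A = [[-1, 0, 0], [0, 1, 0], [0, 2, 2]].
det(A - λI) = 0 gives eigenvalues λ = -1, 1, 2.
For λ=-1: eigenvector (1,0,0).
For λ=1: eigenvector (0,-1,2).
For λ=2: eigenvector (0,0,1).
General solution: K_1e^(-t)(1,0,0) + K_2e^(t)(0,-1,2) + K_3e^(2t)(0,0,1).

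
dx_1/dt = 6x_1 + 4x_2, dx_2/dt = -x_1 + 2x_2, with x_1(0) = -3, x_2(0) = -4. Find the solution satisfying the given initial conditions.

x_1(t) = -22te^(4t) - 3e^(4t), x_2(t) = 11te^(4t) - 4e^(4t)

Coefficient matrix A = [[6, 4], [-1, 2]].
Characteristic polynomial det(A - λI) = λ^2 - 8λ + 16 = 0.
Single eigenvalue λ = 4 with algebraic multiplicity 2.
Eigenvector v = (-2,1); generalized eigenvector w with (A-λI)w=v is (-3,1).
General solution: e^(4t)[C_1·v + C_2·(t·v + w)].
Applying x_1(0)=-3, x_2(0)=-4 gives C_1=-15, C_2=11.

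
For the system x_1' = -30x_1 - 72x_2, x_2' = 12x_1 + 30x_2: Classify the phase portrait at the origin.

saddle

A = [[-30,-72],[12,30]]; det(A-λI) = λ^2 - 36.
λ = -6, 6: opposite signs.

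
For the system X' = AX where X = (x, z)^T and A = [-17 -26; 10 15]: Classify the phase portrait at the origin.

stable spiral

A = [[-17,-26],[10,15]]; det(A-λI) = λ^2 + 2λ + 5.
λ = -1 ± 2i: negative real part.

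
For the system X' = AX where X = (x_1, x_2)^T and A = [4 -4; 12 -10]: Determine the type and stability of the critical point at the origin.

A = [[4,-4],[12,-10]]; det(A-λI) = λ^2 + 6λ + 8.
λ = -4, -2: both negative.

stable node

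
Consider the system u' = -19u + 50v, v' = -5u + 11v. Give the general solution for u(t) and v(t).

u(t) = C_1e^(-4t)sin(5t) + 3C_1e^(-4t)cos(5t) + 3C_2e^(-4t)sin(5t) - C_2e^(-4t)cos(5t), v(t) = C_1e^(-4t)cos(5t) + C_2e^(-4t)sin(5t)

Coefficient matrix A = [[-19, 50], [-5, 11]].
Characteristic polynomial det(A - λI) = λ^2 + 8λ + 41 = 0.
Eigenvalues λ = -4 ± 5i (complex conjugate pair).
For λ=-4+5i: an eigenvector is (3,1) - i(1,0) = (3 - i, 1).
A real fundamental pair from Re and Im of e^((-4+5i)t)v: X_1 = e^(-4t)(cos(5t)·(3,1) + sin(5t)·(1,0)), X_2 = e^(-4t)(sin(5t)·(3,1) - cos(5t)·(1,0)).
General solution: C_1X_1 + C_2X_2.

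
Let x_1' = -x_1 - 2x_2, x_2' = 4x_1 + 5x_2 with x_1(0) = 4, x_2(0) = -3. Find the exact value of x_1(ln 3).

A = [[-1,-2],[4,5]]; eigenvalues λ = 3, 1.
Eigenvectors: (-1,2) for λ=3, (-1,1) for λ=1.
From the initial condition, c_1 = 1, c_2 = -5.
x_1(ln 3) = (1)(3^3)(-1) + (-5)(3^1)(-1) = -12.

-12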